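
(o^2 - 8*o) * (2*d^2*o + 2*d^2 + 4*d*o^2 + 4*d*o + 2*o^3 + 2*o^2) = 2*d^2*o^3 - 14*d^2*o^2 - 16*d^2*o + 4*d*o^4 - 28*d*o^3 - 32*d*o^2 + 2*o^5 - 14*o^4 - 16*o^3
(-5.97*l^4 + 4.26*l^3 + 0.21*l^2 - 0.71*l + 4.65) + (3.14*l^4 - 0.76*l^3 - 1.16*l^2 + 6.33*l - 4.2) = -2.83*l^4 + 3.5*l^3 - 0.95*l^2 + 5.62*l + 0.45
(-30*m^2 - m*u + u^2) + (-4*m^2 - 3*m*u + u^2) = -34*m^2 - 4*m*u + 2*u^2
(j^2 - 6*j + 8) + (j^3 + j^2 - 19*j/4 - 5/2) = j^3 + 2*j^2 - 43*j/4 + 11/2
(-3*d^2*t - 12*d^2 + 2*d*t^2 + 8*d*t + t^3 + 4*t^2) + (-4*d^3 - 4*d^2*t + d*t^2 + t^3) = -4*d^3 - 7*d^2*t - 12*d^2 + 3*d*t^2 + 8*d*t + 2*t^3 + 4*t^2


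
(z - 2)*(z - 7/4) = z^2 - 15*z/4 + 7/2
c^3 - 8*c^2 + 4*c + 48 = (c - 6)*(c - 4)*(c + 2)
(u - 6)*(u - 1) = u^2 - 7*u + 6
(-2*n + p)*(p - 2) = -2*n*p + 4*n + p^2 - 2*p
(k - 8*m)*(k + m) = k^2 - 7*k*m - 8*m^2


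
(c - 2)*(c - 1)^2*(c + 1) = c^4 - 3*c^3 + c^2 + 3*c - 2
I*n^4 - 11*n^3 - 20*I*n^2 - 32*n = n*(n + 4*I)*(n + 8*I)*(I*n + 1)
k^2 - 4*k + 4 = (k - 2)^2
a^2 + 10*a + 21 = (a + 3)*(a + 7)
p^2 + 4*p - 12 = (p - 2)*(p + 6)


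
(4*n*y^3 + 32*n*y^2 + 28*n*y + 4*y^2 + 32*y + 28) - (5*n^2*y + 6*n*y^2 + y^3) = -5*n^2*y + 4*n*y^3 + 26*n*y^2 + 28*n*y - y^3 + 4*y^2 + 32*y + 28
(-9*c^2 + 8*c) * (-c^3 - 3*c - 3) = 9*c^5 - 8*c^4 + 27*c^3 + 3*c^2 - 24*c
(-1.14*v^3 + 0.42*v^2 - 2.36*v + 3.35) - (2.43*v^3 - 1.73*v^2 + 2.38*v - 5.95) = -3.57*v^3 + 2.15*v^2 - 4.74*v + 9.3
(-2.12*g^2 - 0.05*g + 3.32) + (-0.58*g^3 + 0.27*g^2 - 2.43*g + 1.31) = -0.58*g^3 - 1.85*g^2 - 2.48*g + 4.63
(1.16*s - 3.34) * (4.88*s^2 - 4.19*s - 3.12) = 5.6608*s^3 - 21.1596*s^2 + 10.3754*s + 10.4208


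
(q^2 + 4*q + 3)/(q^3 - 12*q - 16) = (q^2 + 4*q + 3)/(q^3 - 12*q - 16)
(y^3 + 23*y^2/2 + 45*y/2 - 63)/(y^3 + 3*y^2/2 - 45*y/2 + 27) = (y + 7)/(y - 3)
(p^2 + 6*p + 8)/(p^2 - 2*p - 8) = (p + 4)/(p - 4)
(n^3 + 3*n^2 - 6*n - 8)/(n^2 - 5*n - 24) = (-n^3 - 3*n^2 + 6*n + 8)/(-n^2 + 5*n + 24)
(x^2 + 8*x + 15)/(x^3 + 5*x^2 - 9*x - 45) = 1/(x - 3)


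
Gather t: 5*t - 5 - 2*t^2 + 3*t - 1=-2*t^2 + 8*t - 6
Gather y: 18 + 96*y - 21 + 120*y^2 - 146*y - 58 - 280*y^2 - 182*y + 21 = -160*y^2 - 232*y - 40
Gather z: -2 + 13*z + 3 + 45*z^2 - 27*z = 45*z^2 - 14*z + 1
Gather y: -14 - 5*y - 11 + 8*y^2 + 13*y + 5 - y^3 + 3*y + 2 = -y^3 + 8*y^2 + 11*y - 18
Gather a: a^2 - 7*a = a^2 - 7*a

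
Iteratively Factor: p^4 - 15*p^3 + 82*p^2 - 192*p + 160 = (p - 5)*(p^3 - 10*p^2 + 32*p - 32) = (p - 5)*(p - 4)*(p^2 - 6*p + 8) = (p - 5)*(p - 4)^2*(p - 2)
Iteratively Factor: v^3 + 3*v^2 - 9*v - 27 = (v - 3)*(v^2 + 6*v + 9) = (v - 3)*(v + 3)*(v + 3)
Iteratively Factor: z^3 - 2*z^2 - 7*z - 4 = (z - 4)*(z^2 + 2*z + 1) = (z - 4)*(z + 1)*(z + 1)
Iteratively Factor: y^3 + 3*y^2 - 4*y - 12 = (y - 2)*(y^2 + 5*y + 6) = (y - 2)*(y + 3)*(y + 2)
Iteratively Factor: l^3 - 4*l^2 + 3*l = (l - 1)*(l^2 - 3*l) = (l - 3)*(l - 1)*(l)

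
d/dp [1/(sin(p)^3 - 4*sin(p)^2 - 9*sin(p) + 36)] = (-3*sin(p)^2 + 8*sin(p) + 9)*cos(p)/(sin(p)^3 - 4*sin(p)^2 - 9*sin(p) + 36)^2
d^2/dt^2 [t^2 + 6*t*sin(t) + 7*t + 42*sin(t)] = -6*t*sin(t) - 42*sin(t) + 12*cos(t) + 2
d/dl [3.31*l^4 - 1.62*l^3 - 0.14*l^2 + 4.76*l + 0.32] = 13.24*l^3 - 4.86*l^2 - 0.28*l + 4.76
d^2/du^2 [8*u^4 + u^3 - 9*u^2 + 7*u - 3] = 96*u^2 + 6*u - 18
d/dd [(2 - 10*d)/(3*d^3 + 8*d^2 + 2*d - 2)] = 2*(30*d^3 + 31*d^2 - 16*d + 8)/(9*d^6 + 48*d^5 + 76*d^4 + 20*d^3 - 28*d^2 - 8*d + 4)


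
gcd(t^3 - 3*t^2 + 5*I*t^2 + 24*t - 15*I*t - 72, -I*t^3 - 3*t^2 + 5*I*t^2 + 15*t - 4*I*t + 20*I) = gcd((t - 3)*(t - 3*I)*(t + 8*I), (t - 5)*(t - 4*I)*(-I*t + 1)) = 1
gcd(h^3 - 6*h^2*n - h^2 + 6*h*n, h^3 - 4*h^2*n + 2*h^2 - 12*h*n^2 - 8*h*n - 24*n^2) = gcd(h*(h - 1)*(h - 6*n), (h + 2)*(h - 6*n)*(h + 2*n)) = h - 6*n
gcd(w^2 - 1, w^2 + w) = w + 1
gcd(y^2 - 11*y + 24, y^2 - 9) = y - 3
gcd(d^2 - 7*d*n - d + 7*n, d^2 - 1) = d - 1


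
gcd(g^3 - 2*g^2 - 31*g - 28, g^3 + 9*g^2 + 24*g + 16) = g^2 + 5*g + 4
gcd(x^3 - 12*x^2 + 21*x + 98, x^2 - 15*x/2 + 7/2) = x - 7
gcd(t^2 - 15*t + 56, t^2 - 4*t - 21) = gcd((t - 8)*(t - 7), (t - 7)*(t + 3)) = t - 7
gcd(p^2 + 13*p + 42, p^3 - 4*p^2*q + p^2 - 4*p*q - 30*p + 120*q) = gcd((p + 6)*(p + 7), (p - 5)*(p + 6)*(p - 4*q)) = p + 6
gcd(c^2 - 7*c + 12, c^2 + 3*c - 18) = c - 3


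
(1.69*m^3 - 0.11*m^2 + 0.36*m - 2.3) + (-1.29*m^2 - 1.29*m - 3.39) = 1.69*m^3 - 1.4*m^2 - 0.93*m - 5.69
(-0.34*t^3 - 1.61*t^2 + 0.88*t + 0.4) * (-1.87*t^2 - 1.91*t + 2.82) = 0.6358*t^5 + 3.6601*t^4 + 0.4707*t^3 - 6.969*t^2 + 1.7176*t + 1.128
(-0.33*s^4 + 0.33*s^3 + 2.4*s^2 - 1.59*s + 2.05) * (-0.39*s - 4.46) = 0.1287*s^5 + 1.3431*s^4 - 2.4078*s^3 - 10.0839*s^2 + 6.2919*s - 9.143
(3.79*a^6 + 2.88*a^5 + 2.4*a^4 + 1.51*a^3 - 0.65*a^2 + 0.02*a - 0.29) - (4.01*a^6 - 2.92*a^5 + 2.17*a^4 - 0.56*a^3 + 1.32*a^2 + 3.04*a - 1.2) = -0.22*a^6 + 5.8*a^5 + 0.23*a^4 + 2.07*a^3 - 1.97*a^2 - 3.02*a + 0.91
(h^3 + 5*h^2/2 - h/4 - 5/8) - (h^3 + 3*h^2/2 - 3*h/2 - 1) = h^2 + 5*h/4 + 3/8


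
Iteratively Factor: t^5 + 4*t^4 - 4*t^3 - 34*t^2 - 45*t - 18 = (t + 1)*(t^4 + 3*t^3 - 7*t^2 - 27*t - 18) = (t - 3)*(t + 1)*(t^3 + 6*t^2 + 11*t + 6) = (t - 3)*(t + 1)*(t + 3)*(t^2 + 3*t + 2) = (t - 3)*(t + 1)*(t + 2)*(t + 3)*(t + 1)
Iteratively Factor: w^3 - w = (w + 1)*(w^2 - w) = (w - 1)*(w + 1)*(w)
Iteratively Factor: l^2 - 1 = (l + 1)*(l - 1)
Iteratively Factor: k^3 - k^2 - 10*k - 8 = (k + 2)*(k^2 - 3*k - 4) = (k - 4)*(k + 2)*(k + 1)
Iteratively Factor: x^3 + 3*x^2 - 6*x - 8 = (x + 4)*(x^2 - x - 2) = (x + 1)*(x + 4)*(x - 2)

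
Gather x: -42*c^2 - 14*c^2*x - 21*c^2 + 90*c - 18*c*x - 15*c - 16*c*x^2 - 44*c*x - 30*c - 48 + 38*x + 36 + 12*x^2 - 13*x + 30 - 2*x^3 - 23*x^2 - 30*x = -63*c^2 + 45*c - 2*x^3 + x^2*(-16*c - 11) + x*(-14*c^2 - 62*c - 5) + 18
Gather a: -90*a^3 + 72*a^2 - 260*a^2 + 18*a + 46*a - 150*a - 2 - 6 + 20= -90*a^3 - 188*a^2 - 86*a + 12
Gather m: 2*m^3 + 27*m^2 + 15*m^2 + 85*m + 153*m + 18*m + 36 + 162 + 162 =2*m^3 + 42*m^2 + 256*m + 360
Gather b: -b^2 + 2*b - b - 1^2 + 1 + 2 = -b^2 + b + 2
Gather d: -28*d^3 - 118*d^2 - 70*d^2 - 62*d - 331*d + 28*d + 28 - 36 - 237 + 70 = -28*d^3 - 188*d^2 - 365*d - 175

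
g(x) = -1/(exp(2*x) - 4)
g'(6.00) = 0.00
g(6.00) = 0.00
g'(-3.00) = 0.00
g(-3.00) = 0.25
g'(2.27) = 0.02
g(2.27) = -0.01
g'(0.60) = 14.37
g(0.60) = 1.47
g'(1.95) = 0.05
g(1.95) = -0.02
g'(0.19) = 0.45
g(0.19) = 0.39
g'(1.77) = 0.07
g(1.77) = -0.03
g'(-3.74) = 0.00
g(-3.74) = 0.25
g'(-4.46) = 0.00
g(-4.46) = 0.25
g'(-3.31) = 0.00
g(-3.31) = 0.25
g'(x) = 2*exp(2*x)/(exp(2*x) - 4)^2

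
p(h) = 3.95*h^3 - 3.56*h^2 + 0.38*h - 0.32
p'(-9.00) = 1024.31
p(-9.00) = -3171.65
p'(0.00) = 0.38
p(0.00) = -0.32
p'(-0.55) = 7.88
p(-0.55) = -2.26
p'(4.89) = 248.92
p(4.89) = 378.29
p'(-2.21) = 73.99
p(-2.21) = -61.18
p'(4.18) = 177.67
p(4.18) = 227.55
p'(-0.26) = 3.03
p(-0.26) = -0.73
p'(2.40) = 51.55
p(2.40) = 34.69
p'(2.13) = 38.98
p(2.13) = 22.51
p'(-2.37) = 83.81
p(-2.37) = -73.80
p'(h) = 11.85*h^2 - 7.12*h + 0.38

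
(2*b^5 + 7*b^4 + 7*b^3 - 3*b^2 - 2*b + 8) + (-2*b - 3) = 2*b^5 + 7*b^4 + 7*b^3 - 3*b^2 - 4*b + 5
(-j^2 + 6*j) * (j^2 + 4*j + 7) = -j^4 + 2*j^3 + 17*j^2 + 42*j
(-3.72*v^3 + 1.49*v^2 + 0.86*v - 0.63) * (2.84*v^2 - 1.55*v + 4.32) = -10.5648*v^5 + 9.9976*v^4 - 15.9375*v^3 + 3.3146*v^2 + 4.6917*v - 2.7216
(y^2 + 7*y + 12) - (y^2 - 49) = 7*y + 61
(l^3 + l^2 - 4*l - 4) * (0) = 0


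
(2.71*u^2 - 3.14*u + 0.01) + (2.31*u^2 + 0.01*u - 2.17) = 5.02*u^2 - 3.13*u - 2.16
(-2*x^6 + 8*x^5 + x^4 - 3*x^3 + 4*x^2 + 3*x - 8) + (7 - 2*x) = -2*x^6 + 8*x^5 + x^4 - 3*x^3 + 4*x^2 + x - 1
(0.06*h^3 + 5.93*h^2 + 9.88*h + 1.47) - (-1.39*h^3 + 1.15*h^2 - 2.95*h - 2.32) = 1.45*h^3 + 4.78*h^2 + 12.83*h + 3.79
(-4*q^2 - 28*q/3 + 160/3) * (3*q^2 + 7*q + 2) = -12*q^4 - 56*q^3 + 260*q^2/3 + 1064*q/3 + 320/3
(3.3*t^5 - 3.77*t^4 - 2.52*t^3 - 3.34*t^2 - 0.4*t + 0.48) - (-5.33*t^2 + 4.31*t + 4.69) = 3.3*t^5 - 3.77*t^4 - 2.52*t^3 + 1.99*t^2 - 4.71*t - 4.21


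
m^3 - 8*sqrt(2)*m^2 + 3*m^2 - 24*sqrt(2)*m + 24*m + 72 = (m + 3)*(m - 6*sqrt(2))*(m - 2*sqrt(2))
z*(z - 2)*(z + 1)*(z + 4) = z^4 + 3*z^3 - 6*z^2 - 8*z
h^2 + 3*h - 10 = (h - 2)*(h + 5)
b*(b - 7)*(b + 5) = b^3 - 2*b^2 - 35*b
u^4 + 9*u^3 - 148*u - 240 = (u - 4)*(u + 2)*(u + 5)*(u + 6)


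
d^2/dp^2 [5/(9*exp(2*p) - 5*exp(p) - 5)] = 5*((5 - 36*exp(p))*(-9*exp(2*p) + 5*exp(p) + 5) - 2*(18*exp(p) - 5)^2*exp(p))*exp(p)/(-9*exp(2*p) + 5*exp(p) + 5)^3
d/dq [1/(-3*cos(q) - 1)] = -3*sin(q)/(3*cos(q) + 1)^2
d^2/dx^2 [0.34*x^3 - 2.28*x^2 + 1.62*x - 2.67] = 2.04*x - 4.56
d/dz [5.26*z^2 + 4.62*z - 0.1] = 10.52*z + 4.62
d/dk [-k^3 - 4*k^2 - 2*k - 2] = -3*k^2 - 8*k - 2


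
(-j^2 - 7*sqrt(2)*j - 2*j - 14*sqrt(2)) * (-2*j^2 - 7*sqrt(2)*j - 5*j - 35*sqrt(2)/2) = 2*j^4 + 9*j^3 + 21*sqrt(2)*j^3 + 108*j^2 + 189*sqrt(2)*j^2/2 + 105*sqrt(2)*j + 441*j + 490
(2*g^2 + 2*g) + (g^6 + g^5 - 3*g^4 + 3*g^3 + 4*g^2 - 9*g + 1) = g^6 + g^5 - 3*g^4 + 3*g^3 + 6*g^2 - 7*g + 1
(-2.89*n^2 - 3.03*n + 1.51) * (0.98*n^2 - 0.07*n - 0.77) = -2.8322*n^4 - 2.7671*n^3 + 3.9172*n^2 + 2.2274*n - 1.1627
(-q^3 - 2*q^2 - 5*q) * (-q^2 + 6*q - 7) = q^5 - 4*q^4 - 16*q^2 + 35*q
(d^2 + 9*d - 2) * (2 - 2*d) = -2*d^3 - 16*d^2 + 22*d - 4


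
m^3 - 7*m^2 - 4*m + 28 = (m - 7)*(m - 2)*(m + 2)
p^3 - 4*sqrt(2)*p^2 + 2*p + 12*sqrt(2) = (p - 3*sqrt(2))*(p - 2*sqrt(2))*(p + sqrt(2))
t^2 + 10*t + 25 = (t + 5)^2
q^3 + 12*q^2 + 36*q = q*(q + 6)^2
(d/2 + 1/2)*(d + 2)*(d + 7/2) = d^3/2 + 13*d^2/4 + 25*d/4 + 7/2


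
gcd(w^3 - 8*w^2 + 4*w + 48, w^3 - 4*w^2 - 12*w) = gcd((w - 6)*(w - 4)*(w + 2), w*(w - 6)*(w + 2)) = w^2 - 4*w - 12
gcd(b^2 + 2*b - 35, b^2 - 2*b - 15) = b - 5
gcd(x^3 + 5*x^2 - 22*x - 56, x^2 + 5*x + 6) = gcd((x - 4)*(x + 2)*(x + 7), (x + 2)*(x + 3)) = x + 2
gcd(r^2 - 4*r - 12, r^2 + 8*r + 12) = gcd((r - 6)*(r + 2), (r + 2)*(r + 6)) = r + 2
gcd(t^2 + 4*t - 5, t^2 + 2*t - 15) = t + 5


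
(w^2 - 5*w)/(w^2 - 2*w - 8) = w*(5 - w)/(-w^2 + 2*w + 8)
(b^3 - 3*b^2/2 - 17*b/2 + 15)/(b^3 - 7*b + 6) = (b - 5/2)/(b - 1)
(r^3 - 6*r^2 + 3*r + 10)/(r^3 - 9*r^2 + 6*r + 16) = (r - 5)/(r - 8)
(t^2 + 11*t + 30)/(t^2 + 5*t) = (t + 6)/t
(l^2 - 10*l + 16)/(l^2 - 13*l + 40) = (l - 2)/(l - 5)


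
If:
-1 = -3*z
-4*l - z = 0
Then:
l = -1/12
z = 1/3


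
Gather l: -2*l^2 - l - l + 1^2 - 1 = -2*l^2 - 2*l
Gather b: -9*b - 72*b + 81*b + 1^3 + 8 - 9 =0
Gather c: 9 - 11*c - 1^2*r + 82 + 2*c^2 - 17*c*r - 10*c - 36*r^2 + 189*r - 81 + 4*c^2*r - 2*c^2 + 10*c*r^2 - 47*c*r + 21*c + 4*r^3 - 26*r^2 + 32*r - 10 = 4*c^2*r + c*(10*r^2 - 64*r) + 4*r^3 - 62*r^2 + 220*r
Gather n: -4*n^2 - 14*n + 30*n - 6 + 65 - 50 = -4*n^2 + 16*n + 9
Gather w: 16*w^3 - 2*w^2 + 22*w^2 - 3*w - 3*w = 16*w^3 + 20*w^2 - 6*w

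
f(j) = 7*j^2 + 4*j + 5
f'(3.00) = 46.00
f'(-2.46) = -30.44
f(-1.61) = 16.70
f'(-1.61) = -18.54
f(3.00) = 80.00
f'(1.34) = 22.76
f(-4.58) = 133.51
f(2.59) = 62.32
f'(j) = 14*j + 4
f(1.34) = 22.93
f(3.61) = 110.66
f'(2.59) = 40.26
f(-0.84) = 6.58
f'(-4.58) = -60.12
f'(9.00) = 130.00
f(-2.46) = 37.52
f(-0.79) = 6.21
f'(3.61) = 54.54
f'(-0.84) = -7.76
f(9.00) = 608.00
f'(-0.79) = -7.06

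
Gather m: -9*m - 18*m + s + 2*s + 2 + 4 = -27*m + 3*s + 6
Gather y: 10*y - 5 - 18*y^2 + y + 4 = -18*y^2 + 11*y - 1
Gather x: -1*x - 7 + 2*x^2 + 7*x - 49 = 2*x^2 + 6*x - 56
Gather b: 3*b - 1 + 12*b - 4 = 15*b - 5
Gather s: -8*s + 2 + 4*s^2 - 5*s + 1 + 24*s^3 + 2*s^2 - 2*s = 24*s^3 + 6*s^2 - 15*s + 3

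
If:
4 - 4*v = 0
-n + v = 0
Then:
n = 1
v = 1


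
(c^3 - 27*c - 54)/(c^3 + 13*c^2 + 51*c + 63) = (c - 6)/(c + 7)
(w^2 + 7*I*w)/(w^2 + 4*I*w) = (w + 7*I)/(w + 4*I)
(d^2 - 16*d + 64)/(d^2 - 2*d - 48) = (d - 8)/(d + 6)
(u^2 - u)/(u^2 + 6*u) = (u - 1)/(u + 6)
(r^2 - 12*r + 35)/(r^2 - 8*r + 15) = (r - 7)/(r - 3)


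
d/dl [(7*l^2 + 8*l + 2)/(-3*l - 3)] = (-7*l^2 - 14*l - 6)/(3*(l^2 + 2*l + 1))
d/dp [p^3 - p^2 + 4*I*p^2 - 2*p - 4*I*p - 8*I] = 3*p^2 + p*(-2 + 8*I) - 2 - 4*I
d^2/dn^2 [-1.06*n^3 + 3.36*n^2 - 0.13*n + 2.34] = 6.72 - 6.36*n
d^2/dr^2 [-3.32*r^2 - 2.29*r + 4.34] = -6.64000000000000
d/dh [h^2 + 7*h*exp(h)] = 7*h*exp(h) + 2*h + 7*exp(h)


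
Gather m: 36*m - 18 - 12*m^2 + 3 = -12*m^2 + 36*m - 15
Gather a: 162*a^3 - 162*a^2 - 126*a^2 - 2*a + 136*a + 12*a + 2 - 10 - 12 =162*a^3 - 288*a^2 + 146*a - 20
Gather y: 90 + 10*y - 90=10*y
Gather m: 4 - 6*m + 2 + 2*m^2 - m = 2*m^2 - 7*m + 6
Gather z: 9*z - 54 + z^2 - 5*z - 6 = z^2 + 4*z - 60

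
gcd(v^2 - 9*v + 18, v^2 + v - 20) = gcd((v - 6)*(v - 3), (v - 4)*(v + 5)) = 1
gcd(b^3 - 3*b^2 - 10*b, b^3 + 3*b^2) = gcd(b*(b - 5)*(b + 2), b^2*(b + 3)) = b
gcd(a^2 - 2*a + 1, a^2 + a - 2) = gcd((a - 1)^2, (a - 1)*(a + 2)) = a - 1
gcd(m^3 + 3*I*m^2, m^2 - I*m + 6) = 1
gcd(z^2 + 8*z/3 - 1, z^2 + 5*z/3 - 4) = z + 3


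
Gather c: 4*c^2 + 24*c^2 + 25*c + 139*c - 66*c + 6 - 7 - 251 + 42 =28*c^2 + 98*c - 210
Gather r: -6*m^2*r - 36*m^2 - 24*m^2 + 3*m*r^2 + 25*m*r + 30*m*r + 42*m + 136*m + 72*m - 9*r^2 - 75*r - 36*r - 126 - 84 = -60*m^2 + 250*m + r^2*(3*m - 9) + r*(-6*m^2 + 55*m - 111) - 210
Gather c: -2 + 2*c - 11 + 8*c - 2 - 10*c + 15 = 0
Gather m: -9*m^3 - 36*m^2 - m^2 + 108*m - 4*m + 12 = -9*m^3 - 37*m^2 + 104*m + 12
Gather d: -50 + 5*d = 5*d - 50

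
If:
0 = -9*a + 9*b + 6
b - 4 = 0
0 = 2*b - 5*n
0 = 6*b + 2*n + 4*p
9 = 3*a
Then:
No Solution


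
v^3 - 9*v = v*(v - 3)*(v + 3)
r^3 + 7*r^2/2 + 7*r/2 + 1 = (r + 1/2)*(r + 1)*(r + 2)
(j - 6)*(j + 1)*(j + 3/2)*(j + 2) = j^4 - 3*j^3/2 - 41*j^2/2 - 36*j - 18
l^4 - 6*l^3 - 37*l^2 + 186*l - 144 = (l - 8)*(l - 3)*(l - 1)*(l + 6)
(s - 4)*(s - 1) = s^2 - 5*s + 4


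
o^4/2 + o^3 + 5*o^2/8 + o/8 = o*(o/2 + 1/2)*(o + 1/2)^2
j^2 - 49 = (j - 7)*(j + 7)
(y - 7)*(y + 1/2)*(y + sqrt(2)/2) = y^3 - 13*y^2/2 + sqrt(2)*y^2/2 - 13*sqrt(2)*y/4 - 7*y/2 - 7*sqrt(2)/4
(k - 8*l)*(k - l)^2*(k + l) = k^4 - 9*k^3*l + 7*k^2*l^2 + 9*k*l^3 - 8*l^4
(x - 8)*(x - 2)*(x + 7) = x^3 - 3*x^2 - 54*x + 112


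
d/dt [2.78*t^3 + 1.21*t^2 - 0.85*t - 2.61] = 8.34*t^2 + 2.42*t - 0.85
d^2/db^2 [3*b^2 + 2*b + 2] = 6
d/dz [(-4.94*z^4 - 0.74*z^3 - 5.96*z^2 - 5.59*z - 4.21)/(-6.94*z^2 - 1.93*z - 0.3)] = (68.5672*z^5 + 33.7382*z^4 + 8.78439999999999*z^3 - 26.6258*z^2 - 54.8588*z - 6.4483)/(48.1636*z^4 + 26.7884*z^3 + 7.8889*z^2 + 1.158*z + 0.09)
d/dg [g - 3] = 1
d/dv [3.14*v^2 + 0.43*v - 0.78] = 6.28*v + 0.43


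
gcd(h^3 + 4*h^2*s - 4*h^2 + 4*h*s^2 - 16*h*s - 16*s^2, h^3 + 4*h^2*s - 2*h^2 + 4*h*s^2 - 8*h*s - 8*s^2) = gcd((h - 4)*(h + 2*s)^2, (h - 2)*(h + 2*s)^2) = h^2 + 4*h*s + 4*s^2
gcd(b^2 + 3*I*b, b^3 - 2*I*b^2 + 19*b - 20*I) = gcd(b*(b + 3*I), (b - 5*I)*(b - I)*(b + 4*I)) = 1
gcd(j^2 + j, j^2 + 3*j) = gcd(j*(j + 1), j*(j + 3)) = j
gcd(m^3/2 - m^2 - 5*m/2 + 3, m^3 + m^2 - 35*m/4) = 1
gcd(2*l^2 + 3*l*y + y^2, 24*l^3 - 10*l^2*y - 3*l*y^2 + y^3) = 1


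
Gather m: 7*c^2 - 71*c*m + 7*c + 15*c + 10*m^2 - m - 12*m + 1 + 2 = 7*c^2 + 22*c + 10*m^2 + m*(-71*c - 13) + 3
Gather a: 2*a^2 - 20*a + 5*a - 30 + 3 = 2*a^2 - 15*a - 27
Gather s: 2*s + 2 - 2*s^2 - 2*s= 2 - 2*s^2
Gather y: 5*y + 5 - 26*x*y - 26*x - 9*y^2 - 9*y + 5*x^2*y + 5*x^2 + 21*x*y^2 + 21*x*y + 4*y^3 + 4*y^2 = 5*x^2 - 26*x + 4*y^3 + y^2*(21*x - 5) + y*(5*x^2 - 5*x - 4) + 5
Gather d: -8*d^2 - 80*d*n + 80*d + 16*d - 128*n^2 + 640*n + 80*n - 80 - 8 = -8*d^2 + d*(96 - 80*n) - 128*n^2 + 720*n - 88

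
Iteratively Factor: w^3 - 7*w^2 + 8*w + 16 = (w + 1)*(w^2 - 8*w + 16) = (w - 4)*(w + 1)*(w - 4)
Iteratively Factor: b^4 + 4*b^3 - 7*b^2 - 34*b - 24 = (b + 4)*(b^3 - 7*b - 6) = (b + 2)*(b + 4)*(b^2 - 2*b - 3) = (b - 3)*(b + 2)*(b + 4)*(b + 1)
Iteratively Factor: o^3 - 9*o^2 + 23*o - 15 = (o - 1)*(o^2 - 8*o + 15) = (o - 5)*(o - 1)*(o - 3)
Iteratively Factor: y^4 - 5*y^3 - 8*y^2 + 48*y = (y + 3)*(y^3 - 8*y^2 + 16*y) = y*(y + 3)*(y^2 - 8*y + 16) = y*(y - 4)*(y + 3)*(y - 4)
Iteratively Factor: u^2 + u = (u)*(u + 1)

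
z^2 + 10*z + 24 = (z + 4)*(z + 6)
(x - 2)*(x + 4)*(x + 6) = x^3 + 8*x^2 + 4*x - 48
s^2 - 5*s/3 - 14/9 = (s - 7/3)*(s + 2/3)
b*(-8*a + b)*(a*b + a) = -8*a^2*b^2 - 8*a^2*b + a*b^3 + a*b^2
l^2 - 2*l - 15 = (l - 5)*(l + 3)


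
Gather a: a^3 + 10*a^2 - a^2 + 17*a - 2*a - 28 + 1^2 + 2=a^3 + 9*a^2 + 15*a - 25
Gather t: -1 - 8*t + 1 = -8*t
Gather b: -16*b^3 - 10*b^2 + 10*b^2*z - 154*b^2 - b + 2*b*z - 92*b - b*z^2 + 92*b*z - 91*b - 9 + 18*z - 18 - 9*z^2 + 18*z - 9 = -16*b^3 + b^2*(10*z - 164) + b*(-z^2 + 94*z - 184) - 9*z^2 + 36*z - 36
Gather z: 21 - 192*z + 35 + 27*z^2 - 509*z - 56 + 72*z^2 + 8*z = 99*z^2 - 693*z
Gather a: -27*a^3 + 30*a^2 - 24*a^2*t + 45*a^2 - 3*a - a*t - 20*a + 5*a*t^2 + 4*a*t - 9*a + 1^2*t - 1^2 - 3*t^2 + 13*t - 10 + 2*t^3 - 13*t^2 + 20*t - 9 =-27*a^3 + a^2*(75 - 24*t) + a*(5*t^2 + 3*t - 32) + 2*t^3 - 16*t^2 + 34*t - 20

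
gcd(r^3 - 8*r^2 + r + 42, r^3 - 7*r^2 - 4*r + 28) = r^2 - 5*r - 14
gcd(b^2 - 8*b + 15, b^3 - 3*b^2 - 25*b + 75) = b^2 - 8*b + 15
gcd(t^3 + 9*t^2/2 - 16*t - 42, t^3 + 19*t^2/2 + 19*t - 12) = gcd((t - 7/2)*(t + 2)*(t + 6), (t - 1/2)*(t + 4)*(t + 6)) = t + 6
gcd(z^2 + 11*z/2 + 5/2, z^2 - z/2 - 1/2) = z + 1/2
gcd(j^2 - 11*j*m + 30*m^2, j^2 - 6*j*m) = j - 6*m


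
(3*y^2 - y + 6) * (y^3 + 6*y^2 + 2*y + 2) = 3*y^5 + 17*y^4 + 6*y^3 + 40*y^2 + 10*y + 12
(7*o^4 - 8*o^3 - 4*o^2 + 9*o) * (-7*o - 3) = -49*o^5 + 35*o^4 + 52*o^3 - 51*o^2 - 27*o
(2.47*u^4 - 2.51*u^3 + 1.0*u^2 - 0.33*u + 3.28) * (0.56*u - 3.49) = 1.3832*u^5 - 10.0259*u^4 + 9.3199*u^3 - 3.6748*u^2 + 2.9885*u - 11.4472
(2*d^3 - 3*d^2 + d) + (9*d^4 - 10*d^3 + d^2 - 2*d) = 9*d^4 - 8*d^3 - 2*d^2 - d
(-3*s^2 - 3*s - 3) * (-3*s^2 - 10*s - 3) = 9*s^4 + 39*s^3 + 48*s^2 + 39*s + 9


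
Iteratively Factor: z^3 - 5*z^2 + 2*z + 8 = (z + 1)*(z^2 - 6*z + 8) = (z - 4)*(z + 1)*(z - 2)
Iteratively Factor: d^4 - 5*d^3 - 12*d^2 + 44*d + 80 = (d - 5)*(d^3 - 12*d - 16) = (d - 5)*(d + 2)*(d^2 - 2*d - 8) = (d - 5)*(d + 2)^2*(d - 4)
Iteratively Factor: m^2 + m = (m)*(m + 1)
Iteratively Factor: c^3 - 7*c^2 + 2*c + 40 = (c + 2)*(c^2 - 9*c + 20) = (c - 4)*(c + 2)*(c - 5)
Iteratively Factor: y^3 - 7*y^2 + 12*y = (y - 4)*(y^2 - 3*y) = (y - 4)*(y - 3)*(y)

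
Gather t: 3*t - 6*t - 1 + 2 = 1 - 3*t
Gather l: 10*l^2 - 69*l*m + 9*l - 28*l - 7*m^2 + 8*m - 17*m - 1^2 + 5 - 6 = 10*l^2 + l*(-69*m - 19) - 7*m^2 - 9*m - 2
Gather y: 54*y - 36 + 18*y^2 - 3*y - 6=18*y^2 + 51*y - 42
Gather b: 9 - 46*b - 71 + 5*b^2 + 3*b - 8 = 5*b^2 - 43*b - 70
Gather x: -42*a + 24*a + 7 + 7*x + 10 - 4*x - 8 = -18*a + 3*x + 9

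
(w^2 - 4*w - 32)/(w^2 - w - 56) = (w + 4)/(w + 7)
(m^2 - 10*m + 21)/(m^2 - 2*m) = (m^2 - 10*m + 21)/(m*(m - 2))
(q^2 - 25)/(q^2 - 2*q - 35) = (q - 5)/(q - 7)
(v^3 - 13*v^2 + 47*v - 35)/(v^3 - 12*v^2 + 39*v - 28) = (v - 5)/(v - 4)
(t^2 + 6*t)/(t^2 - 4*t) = (t + 6)/(t - 4)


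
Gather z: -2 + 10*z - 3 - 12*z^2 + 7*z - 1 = -12*z^2 + 17*z - 6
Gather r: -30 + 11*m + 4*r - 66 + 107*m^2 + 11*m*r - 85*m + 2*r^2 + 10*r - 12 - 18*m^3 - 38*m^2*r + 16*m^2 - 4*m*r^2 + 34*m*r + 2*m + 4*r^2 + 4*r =-18*m^3 + 123*m^2 - 72*m + r^2*(6 - 4*m) + r*(-38*m^2 + 45*m + 18) - 108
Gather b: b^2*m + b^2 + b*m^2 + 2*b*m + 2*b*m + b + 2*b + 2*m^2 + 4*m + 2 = b^2*(m + 1) + b*(m^2 + 4*m + 3) + 2*m^2 + 4*m + 2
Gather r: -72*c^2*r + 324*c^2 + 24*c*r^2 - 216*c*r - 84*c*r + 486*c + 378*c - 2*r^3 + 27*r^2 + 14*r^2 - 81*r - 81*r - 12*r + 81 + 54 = 324*c^2 + 864*c - 2*r^3 + r^2*(24*c + 41) + r*(-72*c^2 - 300*c - 174) + 135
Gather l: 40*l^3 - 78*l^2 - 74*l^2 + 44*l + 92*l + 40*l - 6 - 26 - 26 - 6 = 40*l^3 - 152*l^2 + 176*l - 64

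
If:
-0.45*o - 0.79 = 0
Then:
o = -1.76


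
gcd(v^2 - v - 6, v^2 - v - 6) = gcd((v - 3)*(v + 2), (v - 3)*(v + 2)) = v^2 - v - 6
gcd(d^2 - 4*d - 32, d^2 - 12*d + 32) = d - 8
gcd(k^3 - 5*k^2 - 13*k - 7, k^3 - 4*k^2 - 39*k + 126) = k - 7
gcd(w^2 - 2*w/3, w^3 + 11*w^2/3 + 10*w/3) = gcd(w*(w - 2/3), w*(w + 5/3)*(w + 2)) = w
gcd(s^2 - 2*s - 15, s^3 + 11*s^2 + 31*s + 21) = s + 3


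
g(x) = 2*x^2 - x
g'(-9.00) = -37.00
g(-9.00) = 171.00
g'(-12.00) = -49.00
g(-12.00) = 300.00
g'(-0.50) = -3.00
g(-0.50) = 1.00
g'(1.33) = 4.32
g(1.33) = 2.21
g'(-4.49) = -18.96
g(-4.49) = 44.81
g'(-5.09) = -21.36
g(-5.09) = 56.91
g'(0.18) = -0.28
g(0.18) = -0.12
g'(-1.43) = -6.72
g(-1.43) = 5.52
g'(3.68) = 13.72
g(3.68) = 23.40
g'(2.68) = 9.72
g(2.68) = 11.68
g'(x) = 4*x - 1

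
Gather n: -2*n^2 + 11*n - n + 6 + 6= -2*n^2 + 10*n + 12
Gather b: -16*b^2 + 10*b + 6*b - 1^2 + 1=-16*b^2 + 16*b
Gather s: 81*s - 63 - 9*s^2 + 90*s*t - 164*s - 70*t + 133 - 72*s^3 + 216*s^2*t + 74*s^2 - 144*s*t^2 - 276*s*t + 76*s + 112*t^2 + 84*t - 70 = -72*s^3 + s^2*(216*t + 65) + s*(-144*t^2 - 186*t - 7) + 112*t^2 + 14*t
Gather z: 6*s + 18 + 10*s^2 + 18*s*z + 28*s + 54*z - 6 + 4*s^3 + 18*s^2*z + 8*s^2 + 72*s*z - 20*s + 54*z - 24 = 4*s^3 + 18*s^2 + 14*s + z*(18*s^2 + 90*s + 108) - 12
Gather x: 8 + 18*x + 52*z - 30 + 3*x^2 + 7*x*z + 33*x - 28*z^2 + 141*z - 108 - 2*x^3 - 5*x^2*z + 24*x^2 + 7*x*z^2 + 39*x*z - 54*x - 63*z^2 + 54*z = -2*x^3 + x^2*(27 - 5*z) + x*(7*z^2 + 46*z - 3) - 91*z^2 + 247*z - 130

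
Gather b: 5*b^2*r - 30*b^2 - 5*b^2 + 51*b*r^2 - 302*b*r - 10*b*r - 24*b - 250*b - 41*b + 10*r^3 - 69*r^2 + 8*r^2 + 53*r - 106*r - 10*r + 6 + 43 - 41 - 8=b^2*(5*r - 35) + b*(51*r^2 - 312*r - 315) + 10*r^3 - 61*r^2 - 63*r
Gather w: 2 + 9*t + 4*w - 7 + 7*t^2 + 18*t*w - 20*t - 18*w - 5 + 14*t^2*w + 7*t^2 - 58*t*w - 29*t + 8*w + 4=14*t^2 - 40*t + w*(14*t^2 - 40*t - 6) - 6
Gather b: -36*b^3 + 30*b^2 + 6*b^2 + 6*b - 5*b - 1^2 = -36*b^3 + 36*b^2 + b - 1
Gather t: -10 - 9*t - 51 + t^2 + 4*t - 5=t^2 - 5*t - 66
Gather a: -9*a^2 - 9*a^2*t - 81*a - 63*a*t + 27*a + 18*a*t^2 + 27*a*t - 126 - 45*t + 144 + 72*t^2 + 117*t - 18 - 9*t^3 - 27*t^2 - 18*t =a^2*(-9*t - 9) + a*(18*t^2 - 36*t - 54) - 9*t^3 + 45*t^2 + 54*t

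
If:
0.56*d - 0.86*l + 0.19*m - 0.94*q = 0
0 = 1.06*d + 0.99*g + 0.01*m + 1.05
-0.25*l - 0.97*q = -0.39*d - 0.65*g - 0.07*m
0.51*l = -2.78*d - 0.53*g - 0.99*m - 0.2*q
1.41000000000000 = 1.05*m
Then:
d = -0.45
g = -0.59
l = 0.73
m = 1.34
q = -0.67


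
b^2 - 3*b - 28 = (b - 7)*(b + 4)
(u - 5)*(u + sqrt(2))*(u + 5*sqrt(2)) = u^3 - 5*u^2 + 6*sqrt(2)*u^2 - 30*sqrt(2)*u + 10*u - 50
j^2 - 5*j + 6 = (j - 3)*(j - 2)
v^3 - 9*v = v*(v - 3)*(v + 3)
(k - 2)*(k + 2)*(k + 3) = k^3 + 3*k^2 - 4*k - 12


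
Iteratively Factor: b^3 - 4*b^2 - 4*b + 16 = (b - 2)*(b^2 - 2*b - 8) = (b - 4)*(b - 2)*(b + 2)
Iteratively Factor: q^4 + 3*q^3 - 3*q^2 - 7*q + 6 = (q + 2)*(q^3 + q^2 - 5*q + 3) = (q + 2)*(q + 3)*(q^2 - 2*q + 1) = (q - 1)*(q + 2)*(q + 3)*(q - 1)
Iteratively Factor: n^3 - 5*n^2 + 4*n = (n - 4)*(n^2 - n) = n*(n - 4)*(n - 1)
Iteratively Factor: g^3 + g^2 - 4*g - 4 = (g - 2)*(g^2 + 3*g + 2) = (g - 2)*(g + 2)*(g + 1)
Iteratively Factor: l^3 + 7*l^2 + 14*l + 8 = (l + 1)*(l^2 + 6*l + 8) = (l + 1)*(l + 4)*(l + 2)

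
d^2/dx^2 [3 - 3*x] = 0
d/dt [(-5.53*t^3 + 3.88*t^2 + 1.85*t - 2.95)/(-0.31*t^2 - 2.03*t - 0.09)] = (1.7143*t^4 + 22.4518*t^3 - 5.8098*t^2 - 2.5274*t - 6.155)/(0.0961*t^4 + 1.2586*t^3 + 4.1767*t^2 + 0.3654*t + 0.0081)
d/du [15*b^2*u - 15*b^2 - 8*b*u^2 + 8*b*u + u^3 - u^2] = 15*b^2 - 16*b*u + 8*b + 3*u^2 - 2*u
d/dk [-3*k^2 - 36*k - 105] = -6*k - 36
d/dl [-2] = 0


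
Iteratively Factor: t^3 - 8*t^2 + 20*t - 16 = (t - 2)*(t^2 - 6*t + 8) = (t - 2)^2*(t - 4)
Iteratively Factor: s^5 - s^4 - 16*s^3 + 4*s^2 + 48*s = (s + 2)*(s^4 - 3*s^3 - 10*s^2 + 24*s) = (s + 2)*(s + 3)*(s^3 - 6*s^2 + 8*s) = (s - 4)*(s + 2)*(s + 3)*(s^2 - 2*s) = s*(s - 4)*(s + 2)*(s + 3)*(s - 2)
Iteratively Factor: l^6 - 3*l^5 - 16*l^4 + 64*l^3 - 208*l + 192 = (l + 4)*(l^5 - 7*l^4 + 12*l^3 + 16*l^2 - 64*l + 48) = (l - 2)*(l + 4)*(l^4 - 5*l^3 + 2*l^2 + 20*l - 24) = (l - 2)*(l + 2)*(l + 4)*(l^3 - 7*l^2 + 16*l - 12) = (l - 2)^2*(l + 2)*(l + 4)*(l^2 - 5*l + 6) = (l - 2)^3*(l + 2)*(l + 4)*(l - 3)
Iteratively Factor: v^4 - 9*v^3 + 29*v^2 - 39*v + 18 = (v - 3)*(v^3 - 6*v^2 + 11*v - 6) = (v - 3)*(v - 1)*(v^2 - 5*v + 6) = (v - 3)^2*(v - 1)*(v - 2)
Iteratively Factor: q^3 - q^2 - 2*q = (q)*(q^2 - q - 2) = q*(q - 2)*(q + 1)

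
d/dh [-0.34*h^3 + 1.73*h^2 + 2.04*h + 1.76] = -1.02*h^2 + 3.46*h + 2.04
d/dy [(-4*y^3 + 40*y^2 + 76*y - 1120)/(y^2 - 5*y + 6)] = 4*(-y^4 + 10*y^3 - 87*y^2 + 680*y - 1286)/(y^4 - 10*y^3 + 37*y^2 - 60*y + 36)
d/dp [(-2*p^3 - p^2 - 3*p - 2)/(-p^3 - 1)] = (-p^4 - 6*p^3 + 2*p + 3)/(p^6 + 2*p^3 + 1)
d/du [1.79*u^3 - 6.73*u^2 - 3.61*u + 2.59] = 5.37*u^2 - 13.46*u - 3.61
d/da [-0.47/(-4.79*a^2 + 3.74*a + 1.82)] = (1.7578 - 4.5026*a)/(-4.79*a^2 + 3.74*a + 1.82)^2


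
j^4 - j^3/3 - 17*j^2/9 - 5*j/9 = j*(j - 5/3)*(j + 1/3)*(j + 1)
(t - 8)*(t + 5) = t^2 - 3*t - 40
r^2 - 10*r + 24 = (r - 6)*(r - 4)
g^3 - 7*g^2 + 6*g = g*(g - 6)*(g - 1)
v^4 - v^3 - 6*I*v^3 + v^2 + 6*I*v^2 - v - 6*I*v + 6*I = (v - 1)*(v - 6*I)*(v - I)*(v + I)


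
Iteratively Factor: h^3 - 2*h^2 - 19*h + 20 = (h + 4)*(h^2 - 6*h + 5) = (h - 1)*(h + 4)*(h - 5)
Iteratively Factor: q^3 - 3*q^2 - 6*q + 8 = (q + 2)*(q^2 - 5*q + 4) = (q - 1)*(q + 2)*(q - 4)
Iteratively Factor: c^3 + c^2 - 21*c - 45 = (c + 3)*(c^2 - 2*c - 15) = (c + 3)^2*(c - 5)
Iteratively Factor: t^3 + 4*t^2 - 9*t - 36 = (t + 4)*(t^2 - 9) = (t - 3)*(t + 4)*(t + 3)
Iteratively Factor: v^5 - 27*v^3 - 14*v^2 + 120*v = (v - 5)*(v^4 + 5*v^3 - 2*v^2 - 24*v) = (v - 5)*(v + 3)*(v^3 + 2*v^2 - 8*v) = (v - 5)*(v + 3)*(v + 4)*(v^2 - 2*v) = v*(v - 5)*(v + 3)*(v + 4)*(v - 2)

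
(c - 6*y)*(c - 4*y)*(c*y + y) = c^3*y - 10*c^2*y^2 + c^2*y + 24*c*y^3 - 10*c*y^2 + 24*y^3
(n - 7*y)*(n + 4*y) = n^2 - 3*n*y - 28*y^2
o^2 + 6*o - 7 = (o - 1)*(o + 7)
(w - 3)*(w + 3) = w^2 - 9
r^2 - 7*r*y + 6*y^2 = (r - 6*y)*(r - y)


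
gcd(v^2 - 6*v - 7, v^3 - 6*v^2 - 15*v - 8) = v + 1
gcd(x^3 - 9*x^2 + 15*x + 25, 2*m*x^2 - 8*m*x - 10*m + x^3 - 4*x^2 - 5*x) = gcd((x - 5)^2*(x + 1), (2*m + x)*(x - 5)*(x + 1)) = x^2 - 4*x - 5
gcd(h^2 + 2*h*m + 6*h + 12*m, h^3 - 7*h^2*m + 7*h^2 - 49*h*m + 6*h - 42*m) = h + 6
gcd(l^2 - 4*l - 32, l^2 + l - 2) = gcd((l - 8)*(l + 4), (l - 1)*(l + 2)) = 1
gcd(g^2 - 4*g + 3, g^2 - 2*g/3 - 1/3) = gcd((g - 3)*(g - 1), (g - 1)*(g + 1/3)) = g - 1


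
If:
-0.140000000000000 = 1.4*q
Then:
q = -0.10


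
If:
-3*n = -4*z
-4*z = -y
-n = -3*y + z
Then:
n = 0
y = 0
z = 0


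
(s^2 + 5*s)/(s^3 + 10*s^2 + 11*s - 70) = s/(s^2 + 5*s - 14)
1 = 1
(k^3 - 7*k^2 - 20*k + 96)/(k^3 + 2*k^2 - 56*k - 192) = (k - 3)/(k + 6)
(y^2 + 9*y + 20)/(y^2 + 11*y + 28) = (y + 5)/(y + 7)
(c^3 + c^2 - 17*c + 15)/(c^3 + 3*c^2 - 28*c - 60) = (c^3 + c^2 - 17*c + 15)/(c^3 + 3*c^2 - 28*c - 60)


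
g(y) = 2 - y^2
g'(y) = -2*y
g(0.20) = 1.96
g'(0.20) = -0.40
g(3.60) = -10.96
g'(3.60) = -7.20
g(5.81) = -31.76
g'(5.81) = -11.62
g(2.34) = -3.48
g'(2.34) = -4.68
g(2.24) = -3.02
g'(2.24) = -4.48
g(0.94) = 1.12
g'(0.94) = -1.88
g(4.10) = -14.81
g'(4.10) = -8.20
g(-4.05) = -14.40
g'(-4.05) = 8.10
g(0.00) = 2.00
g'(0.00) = 0.00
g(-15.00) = -223.00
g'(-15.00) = 30.00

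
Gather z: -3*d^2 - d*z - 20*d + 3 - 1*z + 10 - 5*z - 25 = -3*d^2 - 20*d + z*(-d - 6) - 12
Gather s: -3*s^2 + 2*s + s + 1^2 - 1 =-3*s^2 + 3*s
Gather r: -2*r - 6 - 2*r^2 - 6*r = -2*r^2 - 8*r - 6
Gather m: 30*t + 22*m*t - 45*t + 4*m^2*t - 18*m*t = 4*m^2*t + 4*m*t - 15*t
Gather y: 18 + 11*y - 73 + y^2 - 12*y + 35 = y^2 - y - 20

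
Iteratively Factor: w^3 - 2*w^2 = (w)*(w^2 - 2*w) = w*(w - 2)*(w)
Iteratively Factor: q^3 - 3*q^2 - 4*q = (q)*(q^2 - 3*q - 4) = q*(q - 4)*(q + 1)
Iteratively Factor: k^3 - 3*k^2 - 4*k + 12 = (k - 2)*(k^2 - k - 6) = (k - 2)*(k + 2)*(k - 3)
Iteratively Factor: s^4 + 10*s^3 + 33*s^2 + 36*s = (s)*(s^3 + 10*s^2 + 33*s + 36) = s*(s + 4)*(s^2 + 6*s + 9) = s*(s + 3)*(s + 4)*(s + 3)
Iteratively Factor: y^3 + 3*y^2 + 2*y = (y + 2)*(y^2 + y) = (y + 1)*(y + 2)*(y)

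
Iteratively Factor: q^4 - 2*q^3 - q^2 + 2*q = (q)*(q^3 - 2*q^2 - q + 2) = q*(q + 1)*(q^2 - 3*q + 2) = q*(q - 1)*(q + 1)*(q - 2)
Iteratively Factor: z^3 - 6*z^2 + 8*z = (z - 4)*(z^2 - 2*z) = (z - 4)*(z - 2)*(z)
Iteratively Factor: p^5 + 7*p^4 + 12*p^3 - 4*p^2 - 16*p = (p + 2)*(p^4 + 5*p^3 + 2*p^2 - 8*p) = (p + 2)^2*(p^3 + 3*p^2 - 4*p) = (p - 1)*(p + 2)^2*(p^2 + 4*p) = (p - 1)*(p + 2)^2*(p + 4)*(p)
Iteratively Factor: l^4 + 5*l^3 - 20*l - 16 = (l + 4)*(l^3 + l^2 - 4*l - 4) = (l + 2)*(l + 4)*(l^2 - l - 2) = (l + 1)*(l + 2)*(l + 4)*(l - 2)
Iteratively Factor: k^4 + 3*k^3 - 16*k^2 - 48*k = (k - 4)*(k^3 + 7*k^2 + 12*k) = k*(k - 4)*(k^2 + 7*k + 12) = k*(k - 4)*(k + 4)*(k + 3)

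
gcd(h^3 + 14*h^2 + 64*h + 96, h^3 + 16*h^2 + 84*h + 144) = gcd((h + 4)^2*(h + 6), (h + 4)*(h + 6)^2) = h^2 + 10*h + 24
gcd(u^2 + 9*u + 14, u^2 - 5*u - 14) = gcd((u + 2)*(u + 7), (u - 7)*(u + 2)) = u + 2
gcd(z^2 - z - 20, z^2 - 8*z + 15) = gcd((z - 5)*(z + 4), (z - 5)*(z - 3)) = z - 5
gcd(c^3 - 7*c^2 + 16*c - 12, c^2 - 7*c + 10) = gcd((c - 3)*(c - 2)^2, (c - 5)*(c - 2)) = c - 2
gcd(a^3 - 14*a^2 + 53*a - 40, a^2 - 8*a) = a - 8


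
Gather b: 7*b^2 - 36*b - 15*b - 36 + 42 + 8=7*b^2 - 51*b + 14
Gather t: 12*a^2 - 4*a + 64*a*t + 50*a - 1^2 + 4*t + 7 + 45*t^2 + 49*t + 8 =12*a^2 + 46*a + 45*t^2 + t*(64*a + 53) + 14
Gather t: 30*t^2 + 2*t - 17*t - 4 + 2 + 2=30*t^2 - 15*t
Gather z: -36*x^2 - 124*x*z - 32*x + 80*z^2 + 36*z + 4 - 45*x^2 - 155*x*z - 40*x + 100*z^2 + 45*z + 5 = -81*x^2 - 72*x + 180*z^2 + z*(81 - 279*x) + 9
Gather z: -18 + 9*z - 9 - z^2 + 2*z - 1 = -z^2 + 11*z - 28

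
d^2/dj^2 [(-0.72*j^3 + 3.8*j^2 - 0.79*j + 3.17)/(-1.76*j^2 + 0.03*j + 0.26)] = (-3.5527136788005e-15*j^5 + 1.4210854715202e-14*j^4 + 5.153168*j^3 - 69.315936*j^2 + 3.465312*j - 3.432974)/(5.451776*j^6 - 0.278784*j^5 - 2.411376*j^4 + 0.082341*j^3 + 0.356226*j^2 - 0.006084*j - 0.017576)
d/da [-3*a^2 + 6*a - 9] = 6 - 6*a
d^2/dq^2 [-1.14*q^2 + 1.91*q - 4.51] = -2.28000000000000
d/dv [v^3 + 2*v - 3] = 3*v^2 + 2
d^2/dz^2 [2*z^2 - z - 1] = 4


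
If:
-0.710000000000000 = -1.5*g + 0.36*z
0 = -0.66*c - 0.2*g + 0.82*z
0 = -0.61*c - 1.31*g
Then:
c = -0.75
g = 0.35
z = -0.52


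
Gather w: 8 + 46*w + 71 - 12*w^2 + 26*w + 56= -12*w^2 + 72*w + 135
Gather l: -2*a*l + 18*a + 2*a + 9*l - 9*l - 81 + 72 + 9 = -2*a*l + 20*a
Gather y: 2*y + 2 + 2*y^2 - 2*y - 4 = 2*y^2 - 2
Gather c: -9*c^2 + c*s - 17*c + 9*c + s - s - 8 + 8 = -9*c^2 + c*(s - 8)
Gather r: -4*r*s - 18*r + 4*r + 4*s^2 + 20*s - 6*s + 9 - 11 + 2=r*(-4*s - 14) + 4*s^2 + 14*s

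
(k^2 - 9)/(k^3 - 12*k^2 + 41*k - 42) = (k + 3)/(k^2 - 9*k + 14)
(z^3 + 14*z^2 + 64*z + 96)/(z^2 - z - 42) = (z^2 + 8*z + 16)/(z - 7)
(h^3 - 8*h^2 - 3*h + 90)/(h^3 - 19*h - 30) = (h - 6)/(h + 2)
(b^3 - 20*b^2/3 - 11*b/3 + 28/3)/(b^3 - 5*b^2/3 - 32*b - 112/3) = (b - 1)/(b + 4)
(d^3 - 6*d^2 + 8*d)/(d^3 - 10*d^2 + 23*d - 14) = d*(d - 4)/(d^2 - 8*d + 7)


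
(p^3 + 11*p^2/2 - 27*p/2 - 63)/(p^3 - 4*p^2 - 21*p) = (p^2 + 5*p/2 - 21)/(p*(p - 7))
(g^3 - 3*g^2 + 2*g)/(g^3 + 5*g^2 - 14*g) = (g - 1)/(g + 7)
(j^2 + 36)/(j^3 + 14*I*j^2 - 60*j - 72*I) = (j - 6*I)/(j^2 + 8*I*j - 12)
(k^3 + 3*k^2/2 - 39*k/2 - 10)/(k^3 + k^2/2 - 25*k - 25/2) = (k - 4)/(k - 5)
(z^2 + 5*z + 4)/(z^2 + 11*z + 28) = (z + 1)/(z + 7)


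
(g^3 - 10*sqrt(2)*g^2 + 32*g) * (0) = 0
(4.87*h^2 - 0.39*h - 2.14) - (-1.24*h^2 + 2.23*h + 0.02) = 6.11*h^2 - 2.62*h - 2.16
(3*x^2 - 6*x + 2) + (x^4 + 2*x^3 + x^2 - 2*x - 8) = x^4 + 2*x^3 + 4*x^2 - 8*x - 6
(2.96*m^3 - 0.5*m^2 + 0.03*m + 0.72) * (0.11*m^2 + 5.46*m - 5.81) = 0.3256*m^5 + 16.1066*m^4 - 19.9243*m^3 + 3.148*m^2 + 3.7569*m - 4.1832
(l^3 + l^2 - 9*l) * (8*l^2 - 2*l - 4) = 8*l^5 + 6*l^4 - 78*l^3 + 14*l^2 + 36*l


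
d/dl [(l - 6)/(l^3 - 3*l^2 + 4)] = (l^3 - 3*l^2 - 3*l*(l - 6)*(l - 2) + 4)/(l^3 - 3*l^2 + 4)^2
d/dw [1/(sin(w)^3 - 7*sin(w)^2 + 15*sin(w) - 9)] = (5 - 3*sin(w))*cos(w)/((sin(w) - 3)^3*(sin(w) - 1)^2)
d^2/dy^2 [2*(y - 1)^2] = 4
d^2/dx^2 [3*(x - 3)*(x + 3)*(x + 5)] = 18*x + 30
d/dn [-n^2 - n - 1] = -2*n - 1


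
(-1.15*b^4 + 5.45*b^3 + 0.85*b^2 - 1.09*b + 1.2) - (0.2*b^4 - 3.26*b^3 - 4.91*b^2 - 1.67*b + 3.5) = -1.35*b^4 + 8.71*b^3 + 5.76*b^2 + 0.58*b - 2.3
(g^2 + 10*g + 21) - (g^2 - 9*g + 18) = 19*g + 3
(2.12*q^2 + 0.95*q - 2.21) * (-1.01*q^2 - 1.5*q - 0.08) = -2.1412*q^4 - 4.1395*q^3 + 0.6375*q^2 + 3.239*q + 0.1768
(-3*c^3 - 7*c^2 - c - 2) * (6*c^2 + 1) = -18*c^5 - 42*c^4 - 9*c^3 - 19*c^2 - c - 2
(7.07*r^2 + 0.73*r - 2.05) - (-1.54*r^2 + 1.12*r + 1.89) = 8.61*r^2 - 0.39*r - 3.94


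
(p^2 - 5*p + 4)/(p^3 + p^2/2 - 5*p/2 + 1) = 2*(p - 4)/(2*p^2 + 3*p - 2)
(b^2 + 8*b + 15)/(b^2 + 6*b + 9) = (b + 5)/(b + 3)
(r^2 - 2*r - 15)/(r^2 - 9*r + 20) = (r + 3)/(r - 4)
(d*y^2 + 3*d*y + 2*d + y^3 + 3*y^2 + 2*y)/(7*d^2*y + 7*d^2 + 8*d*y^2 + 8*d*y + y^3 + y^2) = (y + 2)/(7*d + y)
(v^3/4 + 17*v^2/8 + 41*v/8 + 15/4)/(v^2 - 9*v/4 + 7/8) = (2*v^3 + 17*v^2 + 41*v + 30)/(8*v^2 - 18*v + 7)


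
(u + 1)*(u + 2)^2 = u^3 + 5*u^2 + 8*u + 4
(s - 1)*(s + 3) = s^2 + 2*s - 3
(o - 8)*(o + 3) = o^2 - 5*o - 24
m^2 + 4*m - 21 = (m - 3)*(m + 7)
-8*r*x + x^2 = x*(-8*r + x)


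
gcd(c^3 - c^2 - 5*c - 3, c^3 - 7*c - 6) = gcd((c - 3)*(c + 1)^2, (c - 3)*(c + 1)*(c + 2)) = c^2 - 2*c - 3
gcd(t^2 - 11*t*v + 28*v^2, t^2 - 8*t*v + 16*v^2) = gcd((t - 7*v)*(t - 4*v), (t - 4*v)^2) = t - 4*v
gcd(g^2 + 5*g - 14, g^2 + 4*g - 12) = g - 2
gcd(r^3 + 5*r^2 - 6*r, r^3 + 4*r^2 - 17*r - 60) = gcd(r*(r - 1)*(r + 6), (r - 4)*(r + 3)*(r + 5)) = 1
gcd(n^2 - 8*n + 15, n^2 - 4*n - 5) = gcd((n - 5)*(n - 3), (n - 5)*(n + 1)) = n - 5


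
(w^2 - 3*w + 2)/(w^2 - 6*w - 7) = (-w^2 + 3*w - 2)/(-w^2 + 6*w + 7)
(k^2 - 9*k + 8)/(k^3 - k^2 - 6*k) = (-k^2 + 9*k - 8)/(k*(-k^2 + k + 6))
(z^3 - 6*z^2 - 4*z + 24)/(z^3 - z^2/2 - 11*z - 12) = 2*(z^2 - 8*z + 12)/(2*z^2 - 5*z - 12)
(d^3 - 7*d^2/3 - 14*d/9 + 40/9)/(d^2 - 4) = (d^2 - d/3 - 20/9)/(d + 2)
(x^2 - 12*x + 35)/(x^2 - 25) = (x - 7)/(x + 5)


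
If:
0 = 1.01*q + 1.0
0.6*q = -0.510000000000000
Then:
No Solution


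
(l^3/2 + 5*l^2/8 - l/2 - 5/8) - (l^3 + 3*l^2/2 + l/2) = -l^3/2 - 7*l^2/8 - l - 5/8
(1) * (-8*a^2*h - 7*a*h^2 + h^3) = -8*a^2*h - 7*a*h^2 + h^3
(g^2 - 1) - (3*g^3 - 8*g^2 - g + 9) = -3*g^3 + 9*g^2 + g - 10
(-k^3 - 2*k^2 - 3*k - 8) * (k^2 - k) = -k^5 - k^4 - k^3 - 5*k^2 + 8*k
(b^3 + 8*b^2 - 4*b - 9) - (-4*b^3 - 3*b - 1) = 5*b^3 + 8*b^2 - b - 8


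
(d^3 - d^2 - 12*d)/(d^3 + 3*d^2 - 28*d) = (d + 3)/(d + 7)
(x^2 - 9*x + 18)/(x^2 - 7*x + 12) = (x - 6)/(x - 4)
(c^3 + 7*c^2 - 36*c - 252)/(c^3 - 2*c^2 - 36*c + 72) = (c + 7)/(c - 2)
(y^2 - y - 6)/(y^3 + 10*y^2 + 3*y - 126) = (y + 2)/(y^2 + 13*y + 42)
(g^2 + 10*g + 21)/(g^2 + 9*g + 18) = (g + 7)/(g + 6)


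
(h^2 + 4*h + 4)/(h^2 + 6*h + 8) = (h + 2)/(h + 4)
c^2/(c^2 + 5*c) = c/(c + 5)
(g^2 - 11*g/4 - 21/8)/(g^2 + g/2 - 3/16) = 2*(2*g - 7)/(4*g - 1)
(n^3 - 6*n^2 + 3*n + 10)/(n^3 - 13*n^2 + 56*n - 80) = (n^2 - n - 2)/(n^2 - 8*n + 16)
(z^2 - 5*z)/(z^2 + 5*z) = (z - 5)/(z + 5)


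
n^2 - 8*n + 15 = (n - 5)*(n - 3)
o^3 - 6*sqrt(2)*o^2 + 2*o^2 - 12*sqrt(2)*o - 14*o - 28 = (o + 2)*(o - 7*sqrt(2))*(o + sqrt(2))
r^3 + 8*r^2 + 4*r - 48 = (r - 2)*(r + 4)*(r + 6)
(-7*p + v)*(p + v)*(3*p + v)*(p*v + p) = -21*p^4*v - 21*p^4 - 25*p^3*v^2 - 25*p^3*v - 3*p^2*v^3 - 3*p^2*v^2 + p*v^4 + p*v^3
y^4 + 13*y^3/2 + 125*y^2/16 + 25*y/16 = y*(y + 1/4)*(y + 5/4)*(y + 5)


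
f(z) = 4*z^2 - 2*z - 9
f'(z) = 8*z - 2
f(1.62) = -1.74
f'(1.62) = 10.96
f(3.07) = 22.56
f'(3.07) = 22.56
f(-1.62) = 4.74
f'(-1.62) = -14.96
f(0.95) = -7.29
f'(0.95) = 5.60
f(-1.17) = -1.18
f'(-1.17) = -11.36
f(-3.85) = 57.99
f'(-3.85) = -32.80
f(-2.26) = 15.95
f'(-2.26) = -20.08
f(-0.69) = -5.72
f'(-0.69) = -7.52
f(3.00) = 21.00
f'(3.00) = 22.00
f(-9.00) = 333.00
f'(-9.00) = -74.00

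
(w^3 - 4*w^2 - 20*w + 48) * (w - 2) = w^4 - 6*w^3 - 12*w^2 + 88*w - 96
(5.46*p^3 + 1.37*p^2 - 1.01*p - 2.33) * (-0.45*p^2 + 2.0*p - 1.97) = -2.457*p^5 + 10.3035*p^4 - 7.5617*p^3 - 3.6704*p^2 - 2.6703*p + 4.5901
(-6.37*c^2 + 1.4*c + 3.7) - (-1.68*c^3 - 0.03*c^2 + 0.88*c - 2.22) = 1.68*c^3 - 6.34*c^2 + 0.52*c + 5.92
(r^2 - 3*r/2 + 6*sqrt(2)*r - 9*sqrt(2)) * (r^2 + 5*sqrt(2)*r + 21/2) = r^4 - 3*r^3/2 + 11*sqrt(2)*r^3 - 33*sqrt(2)*r^2/2 + 141*r^2/2 - 423*r/4 + 63*sqrt(2)*r - 189*sqrt(2)/2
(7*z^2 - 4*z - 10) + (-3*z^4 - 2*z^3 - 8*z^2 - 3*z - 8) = -3*z^4 - 2*z^3 - z^2 - 7*z - 18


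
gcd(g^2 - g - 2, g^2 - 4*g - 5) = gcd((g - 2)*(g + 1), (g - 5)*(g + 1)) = g + 1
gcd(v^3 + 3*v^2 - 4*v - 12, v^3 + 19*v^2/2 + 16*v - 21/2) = v + 3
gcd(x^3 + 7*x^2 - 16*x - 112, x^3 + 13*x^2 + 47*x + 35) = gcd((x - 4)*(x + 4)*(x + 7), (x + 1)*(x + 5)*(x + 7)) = x + 7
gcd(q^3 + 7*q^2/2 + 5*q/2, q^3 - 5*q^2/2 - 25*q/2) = q^2 + 5*q/2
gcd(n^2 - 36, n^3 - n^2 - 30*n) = n - 6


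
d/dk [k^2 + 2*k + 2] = 2*k + 2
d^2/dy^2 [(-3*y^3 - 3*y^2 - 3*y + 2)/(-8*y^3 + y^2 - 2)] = 2*(216*y^6 + 576*y^5 - 1128*y^4 - 199*y^3 - 276*y^2 + 150*y + 8)/(512*y^9 - 192*y^8 + 24*y^7 + 383*y^6 - 96*y^5 + 6*y^4 + 96*y^3 - 12*y^2 + 8)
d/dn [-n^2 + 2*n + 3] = 2 - 2*n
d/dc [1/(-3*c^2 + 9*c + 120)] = (2*c - 3)/(3*(-c^2 + 3*c + 40)^2)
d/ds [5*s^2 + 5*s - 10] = 10*s + 5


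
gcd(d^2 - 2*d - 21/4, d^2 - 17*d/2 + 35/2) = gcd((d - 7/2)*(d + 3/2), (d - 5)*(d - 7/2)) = d - 7/2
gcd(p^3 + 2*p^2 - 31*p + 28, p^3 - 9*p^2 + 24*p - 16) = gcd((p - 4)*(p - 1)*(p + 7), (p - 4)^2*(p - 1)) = p^2 - 5*p + 4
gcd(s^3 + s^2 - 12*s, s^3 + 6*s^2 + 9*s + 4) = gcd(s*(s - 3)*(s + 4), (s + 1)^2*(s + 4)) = s + 4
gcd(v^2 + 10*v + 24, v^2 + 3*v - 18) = v + 6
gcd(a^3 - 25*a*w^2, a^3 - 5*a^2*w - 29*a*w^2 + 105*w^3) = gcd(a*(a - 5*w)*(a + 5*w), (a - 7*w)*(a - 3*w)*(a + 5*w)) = a + 5*w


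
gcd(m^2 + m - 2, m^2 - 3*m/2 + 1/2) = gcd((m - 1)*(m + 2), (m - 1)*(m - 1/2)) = m - 1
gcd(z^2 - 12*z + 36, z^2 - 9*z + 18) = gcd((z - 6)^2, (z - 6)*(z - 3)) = z - 6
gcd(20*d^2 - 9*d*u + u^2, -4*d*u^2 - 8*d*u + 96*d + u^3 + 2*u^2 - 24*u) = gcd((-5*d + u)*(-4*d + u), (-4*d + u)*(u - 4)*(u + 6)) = -4*d + u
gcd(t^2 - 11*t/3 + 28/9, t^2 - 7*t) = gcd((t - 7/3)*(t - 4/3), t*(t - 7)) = 1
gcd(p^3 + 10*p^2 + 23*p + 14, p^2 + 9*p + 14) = p^2 + 9*p + 14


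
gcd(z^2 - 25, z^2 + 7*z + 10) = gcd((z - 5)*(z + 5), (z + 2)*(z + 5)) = z + 5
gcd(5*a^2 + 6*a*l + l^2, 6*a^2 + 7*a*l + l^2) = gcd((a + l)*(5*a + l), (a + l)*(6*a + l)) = a + l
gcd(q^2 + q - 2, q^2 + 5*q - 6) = q - 1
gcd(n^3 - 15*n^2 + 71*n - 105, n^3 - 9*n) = n - 3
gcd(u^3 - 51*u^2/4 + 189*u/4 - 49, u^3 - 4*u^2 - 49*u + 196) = u^2 - 11*u + 28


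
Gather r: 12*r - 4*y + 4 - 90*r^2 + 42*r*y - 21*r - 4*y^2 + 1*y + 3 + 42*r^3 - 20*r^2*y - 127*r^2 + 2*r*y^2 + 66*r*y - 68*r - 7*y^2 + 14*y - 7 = 42*r^3 + r^2*(-20*y - 217) + r*(2*y^2 + 108*y - 77) - 11*y^2 + 11*y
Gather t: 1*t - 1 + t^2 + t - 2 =t^2 + 2*t - 3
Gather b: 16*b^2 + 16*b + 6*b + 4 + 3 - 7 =16*b^2 + 22*b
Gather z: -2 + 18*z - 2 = 18*z - 4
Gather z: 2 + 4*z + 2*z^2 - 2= 2*z^2 + 4*z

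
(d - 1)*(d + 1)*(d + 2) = d^3 + 2*d^2 - d - 2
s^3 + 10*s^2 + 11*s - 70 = (s - 2)*(s + 5)*(s + 7)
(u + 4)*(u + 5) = u^2 + 9*u + 20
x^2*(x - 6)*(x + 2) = x^4 - 4*x^3 - 12*x^2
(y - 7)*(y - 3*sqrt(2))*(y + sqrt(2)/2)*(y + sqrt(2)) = y^4 - 7*y^3 - 3*sqrt(2)*y^3/2 - 8*y^2 + 21*sqrt(2)*y^2/2 - 3*sqrt(2)*y + 56*y + 21*sqrt(2)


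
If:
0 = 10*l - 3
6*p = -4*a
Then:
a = -3*p/2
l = 3/10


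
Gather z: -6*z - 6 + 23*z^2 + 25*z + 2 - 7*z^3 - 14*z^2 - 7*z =-7*z^3 + 9*z^2 + 12*z - 4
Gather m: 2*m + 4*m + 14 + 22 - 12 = 6*m + 24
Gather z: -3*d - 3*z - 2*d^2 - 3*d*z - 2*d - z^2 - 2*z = -2*d^2 - 5*d - z^2 + z*(-3*d - 5)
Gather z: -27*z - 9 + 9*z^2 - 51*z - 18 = 9*z^2 - 78*z - 27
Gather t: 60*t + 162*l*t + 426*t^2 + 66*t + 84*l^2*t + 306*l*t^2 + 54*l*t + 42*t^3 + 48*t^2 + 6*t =42*t^3 + t^2*(306*l + 474) + t*(84*l^2 + 216*l + 132)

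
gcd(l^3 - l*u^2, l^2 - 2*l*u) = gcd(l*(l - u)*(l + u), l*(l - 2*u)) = l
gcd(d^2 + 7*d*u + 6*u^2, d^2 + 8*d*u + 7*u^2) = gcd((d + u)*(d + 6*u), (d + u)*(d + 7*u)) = d + u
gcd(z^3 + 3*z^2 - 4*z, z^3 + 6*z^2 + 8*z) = z^2 + 4*z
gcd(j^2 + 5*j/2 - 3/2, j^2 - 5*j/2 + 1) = j - 1/2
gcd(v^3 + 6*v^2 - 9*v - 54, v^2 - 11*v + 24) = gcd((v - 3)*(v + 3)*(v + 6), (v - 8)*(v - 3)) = v - 3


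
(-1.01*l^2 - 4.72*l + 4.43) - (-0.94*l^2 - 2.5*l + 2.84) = -0.0700000000000001*l^2 - 2.22*l + 1.59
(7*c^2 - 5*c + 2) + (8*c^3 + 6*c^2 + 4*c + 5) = 8*c^3 + 13*c^2 - c + 7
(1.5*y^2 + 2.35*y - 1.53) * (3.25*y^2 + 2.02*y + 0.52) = 4.875*y^4 + 10.6675*y^3 + 0.5545*y^2 - 1.8686*y - 0.7956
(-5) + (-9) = -14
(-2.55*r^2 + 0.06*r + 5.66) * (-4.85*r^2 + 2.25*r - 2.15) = 12.3675*r^4 - 6.0285*r^3 - 21.8335*r^2 + 12.606*r - 12.169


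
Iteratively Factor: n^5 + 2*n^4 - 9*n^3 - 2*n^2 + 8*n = (n - 2)*(n^4 + 4*n^3 - n^2 - 4*n) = n*(n - 2)*(n^3 + 4*n^2 - n - 4) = n*(n - 2)*(n + 1)*(n^2 + 3*n - 4) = n*(n - 2)*(n - 1)*(n + 1)*(n + 4)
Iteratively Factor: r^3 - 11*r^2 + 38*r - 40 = (r - 4)*(r^2 - 7*r + 10) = (r - 5)*(r - 4)*(r - 2)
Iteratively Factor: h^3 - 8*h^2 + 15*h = (h)*(h^2 - 8*h + 15) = h*(h - 3)*(h - 5)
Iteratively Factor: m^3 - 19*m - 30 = (m + 2)*(m^2 - 2*m - 15) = (m + 2)*(m + 3)*(m - 5)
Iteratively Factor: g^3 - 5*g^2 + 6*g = (g - 3)*(g^2 - 2*g) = g*(g - 3)*(g - 2)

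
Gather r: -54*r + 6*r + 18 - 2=16 - 48*r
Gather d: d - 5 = d - 5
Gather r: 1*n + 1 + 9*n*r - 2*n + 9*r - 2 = -n + r*(9*n + 9) - 1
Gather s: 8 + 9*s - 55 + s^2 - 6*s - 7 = s^2 + 3*s - 54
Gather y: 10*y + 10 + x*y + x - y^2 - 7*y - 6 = x - y^2 + y*(x + 3) + 4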